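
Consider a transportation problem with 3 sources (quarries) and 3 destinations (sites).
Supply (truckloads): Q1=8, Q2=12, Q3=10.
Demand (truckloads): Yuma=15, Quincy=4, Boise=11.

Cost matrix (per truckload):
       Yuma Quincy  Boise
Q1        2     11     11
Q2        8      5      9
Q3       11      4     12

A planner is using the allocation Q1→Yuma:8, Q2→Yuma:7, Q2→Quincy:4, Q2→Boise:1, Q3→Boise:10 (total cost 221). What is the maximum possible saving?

16

Current plan cost = 8·2 + 7·8 + 4·5 + 1·9 + 10·12 = 221.
Optimal plan:
  Q1 to Yuma: 8 × 2 = 16
  Q2 to Yuma: 1 × 8 = 8
  Q2 to Boise: 11 × 9 = 99
  Q3 to Yuma: 6 × 11 = 66
  Q3 to Quincy: 4 × 4 = 16
Optimal cost = 205.
Saving = 221 − 205 = 16.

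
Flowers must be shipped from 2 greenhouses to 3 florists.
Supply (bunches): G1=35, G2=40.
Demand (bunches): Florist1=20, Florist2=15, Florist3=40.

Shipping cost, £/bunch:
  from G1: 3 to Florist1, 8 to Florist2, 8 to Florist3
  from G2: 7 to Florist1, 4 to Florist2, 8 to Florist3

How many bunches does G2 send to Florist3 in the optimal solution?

Solving gives:
  G1–Florist1: 20 bunches
  G1–Florist3: 15 bunches
  G2–Florist2: 15 bunches
  G2–Florist3: 25 bunches
Total cost = £440.
So G2→Florist3 carries 25 bunches.

25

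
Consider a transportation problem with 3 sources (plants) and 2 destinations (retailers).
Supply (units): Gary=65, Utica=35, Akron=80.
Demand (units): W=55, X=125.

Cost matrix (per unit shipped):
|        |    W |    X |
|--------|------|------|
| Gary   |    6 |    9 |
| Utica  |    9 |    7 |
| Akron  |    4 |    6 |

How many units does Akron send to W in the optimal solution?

Solving gives:
  Gary–W: 55 × 6 = 330
  Gary–X: 10 × 9 = 90
  Utica–X: 35 × 7 = 245
  Akron–X: 80 × 6 = 480
Total cost = 1145.
The route Akron→W is not used.

0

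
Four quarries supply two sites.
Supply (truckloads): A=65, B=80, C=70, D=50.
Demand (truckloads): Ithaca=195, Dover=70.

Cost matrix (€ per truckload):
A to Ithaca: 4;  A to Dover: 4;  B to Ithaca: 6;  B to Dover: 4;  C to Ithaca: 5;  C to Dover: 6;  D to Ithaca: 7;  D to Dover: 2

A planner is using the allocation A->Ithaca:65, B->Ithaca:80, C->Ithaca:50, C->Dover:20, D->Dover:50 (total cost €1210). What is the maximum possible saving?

60

Current plan cost = 65·4 + 80·6 + 50·5 + 20·6 + 50·2 = €1210.
Optimal plan:
  A to Ithaca: 65 × €4 = €260
  B to Ithaca: 60 × €6 = €360
  B to Dover: 20 × €4 = €80
  C to Ithaca: 70 × €5 = €350
  D to Dover: 50 × €2 = €100
Optimal cost = €1150.
Saving = 1210 − 1150 = €60.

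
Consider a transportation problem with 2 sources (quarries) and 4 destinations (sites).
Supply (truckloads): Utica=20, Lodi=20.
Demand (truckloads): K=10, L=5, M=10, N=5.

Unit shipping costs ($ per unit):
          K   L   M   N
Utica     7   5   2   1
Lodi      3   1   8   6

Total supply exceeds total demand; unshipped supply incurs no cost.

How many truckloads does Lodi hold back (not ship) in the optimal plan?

An optimal plan:
  Utica to M: 10 × $2 = $20
  Utica to N: 5 × $1 = $5
  Lodi to K: 10 × $3 = $30
  Lodi to L: 5 × $1 = $5
Total cost = $60.
Lodi ships 15 of its 20, leaving 5.

5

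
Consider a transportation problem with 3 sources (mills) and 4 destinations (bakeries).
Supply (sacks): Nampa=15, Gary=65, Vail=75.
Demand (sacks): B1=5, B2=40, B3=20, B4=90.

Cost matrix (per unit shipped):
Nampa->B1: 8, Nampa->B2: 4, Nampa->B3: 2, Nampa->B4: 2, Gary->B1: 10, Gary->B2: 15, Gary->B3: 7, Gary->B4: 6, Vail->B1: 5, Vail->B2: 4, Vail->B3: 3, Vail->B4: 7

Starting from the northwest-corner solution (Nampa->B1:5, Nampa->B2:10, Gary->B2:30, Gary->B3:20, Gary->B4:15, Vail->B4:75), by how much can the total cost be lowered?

Current plan cost = 5·8 + 10·4 + 30·15 + 20·7 + 15·6 + 75·7 = 1285.
Optimal plan:
  Nampa to B4: 15 × 2 = 30
  Gary to B4: 65 × 6 = 390
  Vail to B1: 5 × 5 = 25
  Vail to B2: 40 × 4 = 160
  Vail to B3: 20 × 3 = 60
  Vail to B4: 10 × 7 = 70
Optimal cost = 735.
Saving = 1285 − 735 = 550.

550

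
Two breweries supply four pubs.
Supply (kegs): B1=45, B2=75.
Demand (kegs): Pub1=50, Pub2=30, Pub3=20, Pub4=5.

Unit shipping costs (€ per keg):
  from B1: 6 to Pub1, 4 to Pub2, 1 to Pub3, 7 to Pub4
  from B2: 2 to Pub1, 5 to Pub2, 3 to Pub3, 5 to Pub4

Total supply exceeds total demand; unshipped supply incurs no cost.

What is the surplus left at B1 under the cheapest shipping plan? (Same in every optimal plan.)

An optimal plan:
  B1→Pub2: 25 kegs
  B1→Pub3: 20 kegs
  B2→Pub1: 50 kegs
  B2→Pub2: 5 kegs
  B2→Pub4: 5 kegs
Total cost = €270.
B1 ships 45 of its 45, leaving 0.

0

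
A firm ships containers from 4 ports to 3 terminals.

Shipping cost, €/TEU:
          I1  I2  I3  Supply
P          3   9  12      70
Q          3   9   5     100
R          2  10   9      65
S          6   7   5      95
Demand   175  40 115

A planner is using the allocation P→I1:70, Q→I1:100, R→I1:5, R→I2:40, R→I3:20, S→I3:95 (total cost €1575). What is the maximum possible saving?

260

Current plan cost = 70·3 + 100·3 + 5·2 + 40·10 + 20·9 + 95·5 = €1575.
Optimal plan:
  P to I1: 70 × €3 = €210
  Q to I1: 40 × €3 = €120
  Q to I3: 60 × €5 = €300
  R to I1: 65 × €2 = €130
  S to I2: 40 × €7 = €280
  S to I3: 55 × €5 = €275
Optimal cost = €1315.
Saving = 1575 − 1315 = €260.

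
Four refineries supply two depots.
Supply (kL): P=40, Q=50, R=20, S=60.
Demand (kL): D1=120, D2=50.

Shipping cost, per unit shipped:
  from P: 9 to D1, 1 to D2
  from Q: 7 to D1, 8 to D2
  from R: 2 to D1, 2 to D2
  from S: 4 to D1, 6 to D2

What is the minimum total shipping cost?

An optimal shipping plan:
  P→D2: 40 × 1 = 40
  Q→D1: 50 × 7 = 350
  R→D1: 10 × 2 = 20
  R→D2: 10 × 2 = 20
  S→D1: 60 × 4 = 240
Total = 40 + 350 + 20 + 20 + 240 = 670.

670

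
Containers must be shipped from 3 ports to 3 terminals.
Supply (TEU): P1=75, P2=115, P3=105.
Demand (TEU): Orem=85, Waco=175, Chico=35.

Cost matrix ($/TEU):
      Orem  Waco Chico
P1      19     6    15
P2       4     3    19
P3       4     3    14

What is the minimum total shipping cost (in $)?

An optimal shipping plan:
  P1->Waco: 40 × $6 = $240
  P1->Chico: 35 × $15 = $525
  P2->Orem: 85 × $4 = $340
  P2->Waco: 30 × $3 = $90
  P3->Waco: 105 × $3 = $315
Total = 240 + 525 + 340 + 90 + 315 = $1510.

1510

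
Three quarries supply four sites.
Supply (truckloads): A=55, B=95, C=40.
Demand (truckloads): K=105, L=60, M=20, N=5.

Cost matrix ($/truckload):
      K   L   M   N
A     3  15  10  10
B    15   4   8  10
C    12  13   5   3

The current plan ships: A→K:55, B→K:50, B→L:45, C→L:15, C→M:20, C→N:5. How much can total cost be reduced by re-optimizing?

Current plan cost = 55·3 + 50·15 + 45·4 + 15·13 + 20·5 + 5·3 = $1405.
Optimal plan:
  A to K: 55 × $3 = $165
  B to K: 35 × $15 = $525
  B to L: 60 × $4 = $240
  C to K: 15 × $12 = $180
  C to M: 20 × $5 = $100
  C to N: 5 × $3 = $15
Optimal cost = $1225.
Saving = 1405 − 1225 = $180.

180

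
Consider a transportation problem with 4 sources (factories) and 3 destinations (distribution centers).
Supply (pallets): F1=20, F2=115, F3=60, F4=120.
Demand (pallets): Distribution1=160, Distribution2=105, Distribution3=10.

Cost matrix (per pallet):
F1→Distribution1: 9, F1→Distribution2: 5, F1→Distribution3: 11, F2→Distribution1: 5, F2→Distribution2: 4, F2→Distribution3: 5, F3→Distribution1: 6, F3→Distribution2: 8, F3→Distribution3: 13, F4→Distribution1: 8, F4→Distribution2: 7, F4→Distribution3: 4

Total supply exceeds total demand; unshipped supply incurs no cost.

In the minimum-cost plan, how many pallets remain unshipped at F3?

An optimal plan:
  F1→Distribution2: 20 × 5 = 100
  F2→Distribution1: 100 × 5 = 500
  F2→Distribution2: 15 × 4 = 60
  F3→Distribution1: 60 × 6 = 360
  F4→Distribution2: 70 × 7 = 490
  F4→Distribution3: 10 × 4 = 40
Total cost = 1550.
F3 ships 60 of its 60, leaving 0.

0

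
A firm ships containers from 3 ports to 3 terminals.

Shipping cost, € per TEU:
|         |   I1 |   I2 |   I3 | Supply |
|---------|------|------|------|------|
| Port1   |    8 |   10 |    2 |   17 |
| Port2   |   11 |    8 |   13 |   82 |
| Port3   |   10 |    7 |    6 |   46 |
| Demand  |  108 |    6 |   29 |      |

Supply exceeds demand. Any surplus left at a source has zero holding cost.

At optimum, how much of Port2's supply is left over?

2

Minimum-cost shipments:
  Port1 to I3: 17 × €2 = €34
  Port2 to I1: 74 × €11 = €814
  Port2 to I2: 6 × €8 = €48
  Port3 to I1: 34 × €10 = €340
  Port3 to I3: 12 × €6 = €72
Total cost = €1308.
Port2 ships 80 of its 82, leaving 2.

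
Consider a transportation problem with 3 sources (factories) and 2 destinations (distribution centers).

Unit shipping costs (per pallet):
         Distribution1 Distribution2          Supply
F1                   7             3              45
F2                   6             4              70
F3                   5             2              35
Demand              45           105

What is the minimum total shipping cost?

One minimum-cost allocation:
  F1–Distribution2: 45 × 3 = 135
  F2–Distribution1: 45 × 6 = 270
  F2–Distribution2: 25 × 4 = 100
  F3–Distribution2: 35 × 2 = 70
Total = 135 + 270 + 100 + 70 = 575.
(Supply check: F1 ships 45; F2 ships 70; F3 ships 35.)

575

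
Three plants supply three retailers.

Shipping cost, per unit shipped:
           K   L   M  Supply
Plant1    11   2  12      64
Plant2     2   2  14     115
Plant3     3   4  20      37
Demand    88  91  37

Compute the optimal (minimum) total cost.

839

An optimal shipping plan:
  Plant1–L: 27 × 2 = 54
  Plant1–M: 37 × 12 = 444
  Plant2–K: 51 × 2 = 102
  Plant2–L: 64 × 2 = 128
  Plant3–K: 37 × 3 = 111
Total = 54 + 444 + 102 + 128 + 111 = 839.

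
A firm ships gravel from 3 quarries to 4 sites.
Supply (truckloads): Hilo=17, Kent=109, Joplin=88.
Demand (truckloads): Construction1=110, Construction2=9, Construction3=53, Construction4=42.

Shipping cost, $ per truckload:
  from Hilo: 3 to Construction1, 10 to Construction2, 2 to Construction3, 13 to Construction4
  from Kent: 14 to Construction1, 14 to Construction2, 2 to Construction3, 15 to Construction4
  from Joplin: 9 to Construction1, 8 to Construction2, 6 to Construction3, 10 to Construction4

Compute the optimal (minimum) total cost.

1766

One minimum-cost allocation:
  Hilo–Construction1: 17 × $3 = $51
  Kent–Construction1: 56 × $14 = $784
  Kent–Construction3: 53 × $2 = $106
  Joplin–Construction1: 37 × $9 = $333
  Joplin–Construction2: 9 × $8 = $72
  Joplin–Construction4: 42 × $10 = $420
Total = 51 + 784 + 106 + 333 + 72 + 420 = $1766.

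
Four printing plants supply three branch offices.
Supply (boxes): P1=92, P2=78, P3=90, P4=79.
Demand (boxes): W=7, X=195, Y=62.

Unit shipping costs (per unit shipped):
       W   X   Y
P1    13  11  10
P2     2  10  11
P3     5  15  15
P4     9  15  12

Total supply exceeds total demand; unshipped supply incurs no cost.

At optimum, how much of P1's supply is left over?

An optimal plan:
  P1->X: 92 × 11 = 1012
  P2->X: 78 × 10 = 780
  P3->W: 7 × 5 = 35
  P3->X: 25 × 15 = 375
  P4->Y: 62 × 12 = 744
Total cost = 2946.
P1 ships 92 of its 92, leaving 0.

0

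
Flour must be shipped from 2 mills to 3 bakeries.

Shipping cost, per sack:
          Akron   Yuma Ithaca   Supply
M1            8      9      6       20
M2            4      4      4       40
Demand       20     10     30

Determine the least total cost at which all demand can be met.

A cheapest plan:
  M1→Ithaca: 20 × 6 = 120
  M2→Akron: 20 × 4 = 80
  M2→Yuma: 10 × 4 = 40
  M2→Ithaca: 10 × 4 = 40
Total = 120 + 80 + 40 + 40 = 280.
(Supply check: M1 ships 20; M2 ships 40.)

280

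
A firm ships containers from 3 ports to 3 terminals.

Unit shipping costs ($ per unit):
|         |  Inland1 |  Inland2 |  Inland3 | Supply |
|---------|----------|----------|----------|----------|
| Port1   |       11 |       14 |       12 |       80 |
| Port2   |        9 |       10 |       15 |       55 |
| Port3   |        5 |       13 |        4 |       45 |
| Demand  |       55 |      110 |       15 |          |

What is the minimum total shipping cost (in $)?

1805

One minimum-cost allocation:
  Port1 to Inland1: 25 × $11 = $275
  Port1 to Inland2: 55 × $14 = $770
  Port2 to Inland2: 55 × $10 = $550
  Port3 to Inland1: 30 × $5 = $150
  Port3 to Inland3: 15 × $4 = $60
Total = 275 + 770 + 550 + 150 + 60 = $1805.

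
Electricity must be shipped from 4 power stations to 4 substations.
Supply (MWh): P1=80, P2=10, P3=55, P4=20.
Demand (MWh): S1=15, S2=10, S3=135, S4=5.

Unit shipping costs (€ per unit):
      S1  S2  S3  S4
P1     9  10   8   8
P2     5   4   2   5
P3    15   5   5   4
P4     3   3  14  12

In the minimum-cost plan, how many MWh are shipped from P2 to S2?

0

Optimal shipments:
  P1→S3: 80 × €8 = €640
  P2→S3: 10 × €2 = €20
  P3→S2: 5 × €5 = €25
  P3→S3: 45 × €5 = €225
  P3→S4: 5 × €4 = €20
  P4→S1: 15 × €3 = €45
  P4→S2: 5 × €3 = €15
Total cost = €990.
The route P2→S2 is not used.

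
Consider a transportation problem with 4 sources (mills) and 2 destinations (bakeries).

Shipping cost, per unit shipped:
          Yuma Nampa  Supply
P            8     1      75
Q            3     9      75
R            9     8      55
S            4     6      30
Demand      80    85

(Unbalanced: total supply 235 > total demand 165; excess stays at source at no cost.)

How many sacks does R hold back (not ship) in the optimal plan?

55

Minimum-cost shipments:
  P–Nampa: 75 × 1 = 75
  Q–Yuma: 75 × 3 = 225
  S–Yuma: 5 × 4 = 20
  S–Nampa: 10 × 6 = 60
Total cost = 380.
R ships 0 of its 55, leaving 55.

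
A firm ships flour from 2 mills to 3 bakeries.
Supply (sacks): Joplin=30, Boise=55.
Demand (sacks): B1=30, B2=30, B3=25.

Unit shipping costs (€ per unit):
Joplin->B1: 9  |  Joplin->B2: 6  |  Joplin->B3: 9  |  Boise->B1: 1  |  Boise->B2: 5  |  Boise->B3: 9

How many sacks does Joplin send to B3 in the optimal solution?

25

Solving gives:
  Joplin–B2: 5 × €6 = €30
  Joplin–B3: 25 × €9 = €225
  Boise–B1: 30 × €1 = €30
  Boise–B2: 25 × €5 = €125
Total cost = €410.
So Joplin→B3 carries 25 sacks.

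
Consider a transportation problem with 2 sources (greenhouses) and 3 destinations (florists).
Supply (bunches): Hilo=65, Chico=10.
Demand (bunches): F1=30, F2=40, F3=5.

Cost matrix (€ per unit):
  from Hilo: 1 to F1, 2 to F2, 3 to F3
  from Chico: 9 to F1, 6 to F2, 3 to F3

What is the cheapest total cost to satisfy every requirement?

One minimum-cost allocation:
  Hilo–F1: 30 × €1 = €30
  Hilo–F2: 35 × €2 = €70
  Chico–F2: 5 × €6 = €30
  Chico–F3: 5 × €3 = €15
Total = 30 + 70 + 30 + 15 = €145.

145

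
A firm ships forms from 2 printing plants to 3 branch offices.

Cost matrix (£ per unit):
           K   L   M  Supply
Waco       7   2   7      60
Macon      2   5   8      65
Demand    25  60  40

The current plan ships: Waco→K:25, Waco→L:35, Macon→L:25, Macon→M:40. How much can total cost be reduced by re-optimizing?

Current plan cost = 25·7 + 35·2 + 25·5 + 40·8 = £690.
Optimal plan:
  Waco to L: 60 boxes
  Macon to K: 25 boxes
  Macon to M: 40 boxes
Optimal cost = £490.
Saving = 690 − 490 = £200.

200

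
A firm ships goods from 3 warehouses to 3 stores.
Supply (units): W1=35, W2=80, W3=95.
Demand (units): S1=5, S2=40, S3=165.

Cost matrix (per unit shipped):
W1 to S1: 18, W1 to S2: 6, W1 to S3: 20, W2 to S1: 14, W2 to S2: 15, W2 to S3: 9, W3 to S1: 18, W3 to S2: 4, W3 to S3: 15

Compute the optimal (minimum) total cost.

An optimal shipping plan:
  W1 to S1: 5 × 18 = 90
  W1 to S2: 30 × 6 = 180
  W2 to S3: 80 × 9 = 720
  W3 to S2: 10 × 4 = 40
  W3 to S3: 85 × 15 = 1275
Total = 90 + 180 + 720 + 40 + 1275 = 2305.

2305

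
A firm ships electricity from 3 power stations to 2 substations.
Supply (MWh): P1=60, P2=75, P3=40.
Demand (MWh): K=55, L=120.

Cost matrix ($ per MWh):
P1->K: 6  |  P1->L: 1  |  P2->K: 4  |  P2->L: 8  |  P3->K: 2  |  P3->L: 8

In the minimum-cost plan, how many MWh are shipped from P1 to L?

60

Optimal shipments:
  P1 to L: 60 × $1 = $60
  P2 to K: 15 × $4 = $60
  P2 to L: 60 × $8 = $480
  P3 to K: 40 × $2 = $80
Total cost = $680.
So P1→L carries 60 MWh.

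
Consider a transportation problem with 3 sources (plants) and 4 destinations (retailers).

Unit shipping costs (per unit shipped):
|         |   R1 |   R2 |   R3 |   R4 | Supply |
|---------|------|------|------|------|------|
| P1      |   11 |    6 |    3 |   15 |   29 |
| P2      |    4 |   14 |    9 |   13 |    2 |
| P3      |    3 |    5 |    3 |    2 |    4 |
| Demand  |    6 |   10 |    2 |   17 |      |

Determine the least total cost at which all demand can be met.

321

An optimal shipping plan:
  P1–R1: 4 × 11 = 44
  P1–R2: 10 × 6 = 60
  P1–R3: 2 × 3 = 6
  P1–R4: 13 × 15 = 195
  P2–R1: 2 × 4 = 8
  P3–R4: 4 × 2 = 8
Total = 44 + 60 + 6 + 195 + 8 + 8 = 321.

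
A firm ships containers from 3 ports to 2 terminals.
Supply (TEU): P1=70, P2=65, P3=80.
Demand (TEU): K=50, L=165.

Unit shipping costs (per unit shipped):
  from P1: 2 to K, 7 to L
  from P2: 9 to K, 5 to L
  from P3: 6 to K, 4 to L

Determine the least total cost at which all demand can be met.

One minimum-cost allocation:
  P1→K: 50 × 2 = 100
  P1→L: 20 × 7 = 140
  P2→L: 65 × 5 = 325
  P3→L: 80 × 4 = 320
Total = 100 + 140 + 325 + 320 = 885.
(Supply check: P1 ships 70; P2 ships 65; P3 ships 80.)

885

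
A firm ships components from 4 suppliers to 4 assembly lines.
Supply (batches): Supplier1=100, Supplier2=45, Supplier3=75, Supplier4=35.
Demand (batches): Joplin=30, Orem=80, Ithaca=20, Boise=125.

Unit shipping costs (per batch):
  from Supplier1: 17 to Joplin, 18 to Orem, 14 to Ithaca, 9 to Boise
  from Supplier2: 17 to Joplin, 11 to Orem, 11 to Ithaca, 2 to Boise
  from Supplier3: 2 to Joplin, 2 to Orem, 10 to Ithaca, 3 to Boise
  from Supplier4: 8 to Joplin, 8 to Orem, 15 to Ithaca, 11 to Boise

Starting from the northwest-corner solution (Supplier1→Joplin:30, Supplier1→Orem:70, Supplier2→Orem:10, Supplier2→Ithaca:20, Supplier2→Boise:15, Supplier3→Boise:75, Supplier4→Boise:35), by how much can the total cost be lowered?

1220

Current plan cost = 30·17 + 70·18 + 10·11 + 20·11 + 15·2 + 75·3 + 35·11 = 2740.
Optimal plan:
  Supplier1->Ithaca: 20 batches
  Supplier1->Boise: 80 batches
  Supplier2->Boise: 45 batches
  Supplier3->Orem: 75 batches
  Supplier4->Joplin: 30 batches
  Supplier4->Orem: 5 batches
Optimal cost = 1520.
Saving = 2740 − 1520 = 1220.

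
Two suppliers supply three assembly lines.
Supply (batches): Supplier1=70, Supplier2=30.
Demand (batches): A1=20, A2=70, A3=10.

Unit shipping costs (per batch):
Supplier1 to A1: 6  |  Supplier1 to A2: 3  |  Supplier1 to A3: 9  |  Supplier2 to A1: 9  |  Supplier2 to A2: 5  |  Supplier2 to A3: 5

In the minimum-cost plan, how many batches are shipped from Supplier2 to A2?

The minimum-cost plan:
  Supplier1→A1: 20 × 6 = 120
  Supplier1→A2: 50 × 3 = 150
  Supplier2→A2: 20 × 5 = 100
  Supplier2→A3: 10 × 5 = 50
Total cost = 420.
So Supplier2→A2 carries 20 batches.

20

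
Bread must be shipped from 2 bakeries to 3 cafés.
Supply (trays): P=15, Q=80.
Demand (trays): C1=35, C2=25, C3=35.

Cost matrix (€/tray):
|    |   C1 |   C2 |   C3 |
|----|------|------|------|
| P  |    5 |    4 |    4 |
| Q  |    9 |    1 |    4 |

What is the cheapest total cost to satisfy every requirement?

420

One minimum-cost allocation:
  P→C1: 15 × €5 = €75
  Q→C1: 20 × €9 = €180
  Q→C2: 25 × €1 = €25
  Q→C3: 35 × €4 = €140
Total = 75 + 180 + 25 + 140 = €420.
(Supply check: P ships 15; Q ships 80.)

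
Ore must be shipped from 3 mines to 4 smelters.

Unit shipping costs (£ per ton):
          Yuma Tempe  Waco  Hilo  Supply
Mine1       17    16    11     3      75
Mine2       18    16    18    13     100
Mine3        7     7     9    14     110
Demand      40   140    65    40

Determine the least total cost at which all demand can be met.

2935

Optimal allocation:
  Mine1->Waco: 35 × £11 = £385
  Mine1->Hilo: 40 × £3 = £120
  Mine2->Tempe: 100 × £16 = £1600
  Mine3->Yuma: 40 × £7 = £280
  Mine3->Tempe: 40 × £7 = £280
  Mine3->Waco: 30 × £9 = £270
Total = 385 + 120 + 1600 + 280 + 280 + 270 = £2935.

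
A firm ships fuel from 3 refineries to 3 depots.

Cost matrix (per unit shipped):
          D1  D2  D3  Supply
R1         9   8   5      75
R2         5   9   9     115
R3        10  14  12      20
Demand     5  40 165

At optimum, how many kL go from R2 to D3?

70

Solving gives:
  R1 to D3: 75 kL
  R2 to D1: 5 kL
  R2 to D2: 40 kL
  R2 to D3: 70 kL
  R3 to D3: 20 kL
Total cost = 1630.
So R2→D3 carries 70 kL.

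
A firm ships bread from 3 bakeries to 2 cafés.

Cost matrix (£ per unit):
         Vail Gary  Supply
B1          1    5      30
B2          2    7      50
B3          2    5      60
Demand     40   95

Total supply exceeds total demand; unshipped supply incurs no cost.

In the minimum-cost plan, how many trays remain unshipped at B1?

0

An optimal plan:
  B1->Gary: 30 trays
  B2->Vail: 40 trays
  B2->Gary: 5 trays
  B3->Gary: 60 trays
Total cost = £565.
B1 ships 30 of its 30, leaving 0.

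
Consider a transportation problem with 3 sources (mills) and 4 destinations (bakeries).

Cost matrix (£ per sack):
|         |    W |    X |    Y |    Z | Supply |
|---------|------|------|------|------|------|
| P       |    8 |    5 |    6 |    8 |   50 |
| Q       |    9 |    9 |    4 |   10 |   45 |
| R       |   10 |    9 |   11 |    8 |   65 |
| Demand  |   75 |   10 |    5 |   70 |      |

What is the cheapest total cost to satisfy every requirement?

1270

One minimum-cost allocation:
  P→W: 35 × £8 = £280
  P→X: 10 × £5 = £50
  P→Z: 5 × £8 = £40
  Q→W: 40 × £9 = £360
  Q→Y: 5 × £4 = £20
  R→Z: 65 × £8 = £520
Total = 280 + 50 + 40 + 360 + 20 + 520 = £1270.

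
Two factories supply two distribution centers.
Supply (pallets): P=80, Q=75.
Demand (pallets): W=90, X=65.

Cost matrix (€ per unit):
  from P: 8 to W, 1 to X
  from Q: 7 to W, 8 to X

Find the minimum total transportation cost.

710

One minimum-cost allocation:
  P–W: 15 × €8 = €120
  P–X: 65 × €1 = €65
  Q–W: 75 × €7 = €525
Total = 120 + 65 + 525 = €710.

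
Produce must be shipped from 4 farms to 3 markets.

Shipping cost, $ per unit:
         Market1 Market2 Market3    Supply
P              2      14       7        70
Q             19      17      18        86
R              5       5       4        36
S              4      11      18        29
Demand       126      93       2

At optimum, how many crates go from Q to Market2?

86

Optimal shipments:
  P→Market1: 70 crates
  Q→Market2: 86 crates
  R→Market1: 27 crates
  R→Market2: 7 crates
  R→Market3: 2 crates
  S→Market1: 29 crates
Total cost = $1896.
So Q→Market2 carries 86 crates.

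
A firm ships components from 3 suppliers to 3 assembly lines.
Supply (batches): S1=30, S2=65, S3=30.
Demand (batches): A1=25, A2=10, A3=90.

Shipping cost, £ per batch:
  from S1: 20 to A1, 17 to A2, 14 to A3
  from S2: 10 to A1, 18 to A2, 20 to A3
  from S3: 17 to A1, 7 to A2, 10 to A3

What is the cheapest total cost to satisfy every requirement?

A cheapest plan:
  S1→A3: 30 × £14 = £420
  S2→A1: 25 × £10 = £250
  S2→A3: 40 × £20 = £800
  S3→A2: 10 × £7 = £70
  S3→A3: 20 × £10 = £200
Total = 420 + 250 + 800 + 70 + 200 = £1740.
(Supply check: S1 ships 30; S2 ships 65; S3 ships 30.)

1740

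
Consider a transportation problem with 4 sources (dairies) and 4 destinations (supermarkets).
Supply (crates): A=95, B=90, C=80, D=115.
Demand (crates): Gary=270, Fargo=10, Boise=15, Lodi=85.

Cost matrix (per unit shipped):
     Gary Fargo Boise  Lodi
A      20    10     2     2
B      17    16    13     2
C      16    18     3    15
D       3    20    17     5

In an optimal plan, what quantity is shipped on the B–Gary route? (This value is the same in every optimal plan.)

75

Optimal shipments:
  A→Fargo: 10 × 10 = 100
  A→Boise: 15 × 2 = 30
  A→Lodi: 70 × 2 = 140
  B→Gary: 75 × 17 = 1275
  B→Lodi: 15 × 2 = 30
  C→Gary: 80 × 16 = 1280
  D→Gary: 115 × 3 = 345
Total cost = 3200.
So B→Gary carries 75 crates.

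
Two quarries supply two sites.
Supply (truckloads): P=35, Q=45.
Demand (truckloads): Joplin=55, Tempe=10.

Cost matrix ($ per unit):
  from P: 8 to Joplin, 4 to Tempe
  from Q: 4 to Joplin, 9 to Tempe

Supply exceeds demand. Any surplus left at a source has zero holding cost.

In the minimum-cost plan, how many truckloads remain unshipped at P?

15

Minimum-cost shipments:
  P->Joplin: 10 truckloads
  P->Tempe: 10 truckloads
  Q->Joplin: 45 truckloads
Total cost = $300.
P ships 20 of its 35, leaving 15.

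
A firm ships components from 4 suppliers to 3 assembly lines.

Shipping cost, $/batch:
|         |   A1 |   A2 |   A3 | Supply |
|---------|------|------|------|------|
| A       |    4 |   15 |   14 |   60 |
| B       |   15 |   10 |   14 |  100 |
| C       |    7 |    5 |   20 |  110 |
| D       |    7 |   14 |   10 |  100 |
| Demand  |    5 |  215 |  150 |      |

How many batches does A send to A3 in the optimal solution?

50

Solving gives:
  A to A1: 5 × $4 = $20
  A to A2: 5 × $15 = $75
  A to A3: 50 × $14 = $700
  B to A2: 100 × $10 = $1000
  C to A2: 110 × $5 = $550
  D to A3: 100 × $10 = $1000
Total cost = $3345.
So A→A3 carries 50 batches.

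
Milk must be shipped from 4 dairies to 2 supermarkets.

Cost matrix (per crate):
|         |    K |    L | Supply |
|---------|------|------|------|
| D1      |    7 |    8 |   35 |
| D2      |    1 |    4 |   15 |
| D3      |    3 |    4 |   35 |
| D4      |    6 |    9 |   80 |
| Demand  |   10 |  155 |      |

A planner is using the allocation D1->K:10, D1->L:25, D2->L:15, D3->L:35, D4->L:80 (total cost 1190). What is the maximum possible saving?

Current plan cost = 10·7 + 25·8 + 15·4 + 35·4 + 80·9 = 1190.
Optimal plan:
  D1->L: 35 × 8 = 280
  D2->K: 10 × 1 = 10
  D2->L: 5 × 4 = 20
  D3->L: 35 × 4 = 140
  D4->L: 80 × 9 = 720
Optimal cost = 1170.
Saving = 1190 − 1170 = 20.

20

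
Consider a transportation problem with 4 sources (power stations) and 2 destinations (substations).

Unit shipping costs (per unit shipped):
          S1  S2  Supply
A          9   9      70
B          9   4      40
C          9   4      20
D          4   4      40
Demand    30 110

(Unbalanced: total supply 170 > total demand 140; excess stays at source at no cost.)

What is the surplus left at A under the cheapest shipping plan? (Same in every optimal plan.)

An optimal plan:
  A to S2: 40 MWh
  B to S2: 40 MWh
  C to S2: 20 MWh
  D to S1: 30 MWh
  D to S2: 10 MWh
Total cost = 760.
A ships 40 of its 70, leaving 30.

30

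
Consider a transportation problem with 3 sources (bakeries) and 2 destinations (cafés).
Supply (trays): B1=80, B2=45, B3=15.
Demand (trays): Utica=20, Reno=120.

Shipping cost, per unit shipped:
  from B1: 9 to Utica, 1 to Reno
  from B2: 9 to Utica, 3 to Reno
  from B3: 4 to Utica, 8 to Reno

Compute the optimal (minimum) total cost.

One minimum-cost allocation:
  B1->Reno: 80 trays
  B2->Utica: 5 trays
  B2->Reno: 40 trays
  B3->Utica: 15 trays
Total cost = 305.

305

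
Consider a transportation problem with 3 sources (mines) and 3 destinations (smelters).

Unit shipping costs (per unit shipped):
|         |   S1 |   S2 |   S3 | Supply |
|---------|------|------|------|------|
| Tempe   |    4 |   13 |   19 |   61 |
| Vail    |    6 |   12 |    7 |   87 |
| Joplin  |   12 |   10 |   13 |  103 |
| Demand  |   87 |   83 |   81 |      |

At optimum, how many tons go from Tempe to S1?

The minimum-cost plan:
  Tempe to S1: 61 × 4 = 244
  Vail to S1: 6 × 6 = 36
  Vail to S3: 81 × 7 = 567
  Joplin to S1: 20 × 12 = 240
  Joplin to S2: 83 × 10 = 830
Total cost = 1917.
So Tempe→S1 carries 61 tons.

61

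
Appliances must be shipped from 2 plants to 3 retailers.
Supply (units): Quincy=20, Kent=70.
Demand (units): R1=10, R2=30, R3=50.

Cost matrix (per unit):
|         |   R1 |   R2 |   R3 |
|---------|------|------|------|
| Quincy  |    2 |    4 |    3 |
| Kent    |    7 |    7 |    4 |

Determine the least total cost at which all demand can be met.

Optimal allocation:
  Quincy to R1: 10 × 2 = 20
  Quincy to R2: 10 × 4 = 40
  Kent to R2: 20 × 7 = 140
  Kent to R3: 50 × 4 = 200
Total = 20 + 40 + 140 + 200 = 400.
(Supply check: Quincy ships 20; Kent ships 70.)

400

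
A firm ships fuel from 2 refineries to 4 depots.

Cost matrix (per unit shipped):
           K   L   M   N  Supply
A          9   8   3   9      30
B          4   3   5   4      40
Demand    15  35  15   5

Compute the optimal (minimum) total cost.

305

An optimal shipping plan:
  A to L: 10 × 8 = 80
  A to M: 15 × 3 = 45
  A to N: 5 × 9 = 45
  B to K: 15 × 4 = 60
  B to L: 25 × 3 = 75
Total = 80 + 45 + 45 + 60 + 75 = 305.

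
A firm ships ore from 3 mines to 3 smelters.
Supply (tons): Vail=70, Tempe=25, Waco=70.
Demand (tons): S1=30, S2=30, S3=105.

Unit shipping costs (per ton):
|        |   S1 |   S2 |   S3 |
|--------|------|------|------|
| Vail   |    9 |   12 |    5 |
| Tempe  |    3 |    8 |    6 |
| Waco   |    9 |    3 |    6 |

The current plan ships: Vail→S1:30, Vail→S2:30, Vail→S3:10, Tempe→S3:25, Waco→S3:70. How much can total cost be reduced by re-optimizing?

480

Current plan cost = 30·9 + 30·12 + 10·5 + 25·6 + 70·6 = 1250.
Optimal plan:
  Vail->S3: 70 × 5 = 350
  Tempe->S1: 25 × 3 = 75
  Waco->S1: 5 × 9 = 45
  Waco->S2: 30 × 3 = 90
  Waco->S3: 35 × 6 = 210
Optimal cost = 770.
Saving = 1250 − 770 = 480.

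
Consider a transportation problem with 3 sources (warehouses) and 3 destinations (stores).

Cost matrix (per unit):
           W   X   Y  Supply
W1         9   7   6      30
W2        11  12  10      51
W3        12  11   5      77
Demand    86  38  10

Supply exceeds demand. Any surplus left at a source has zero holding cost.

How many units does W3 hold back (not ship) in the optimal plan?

An optimal plan:
  W1 to X: 30 × 7 = 210
  W2 to W: 51 × 11 = 561
  W3 to W: 35 × 12 = 420
  W3 to X: 8 × 11 = 88
  W3 to Y: 10 × 5 = 50
Total cost = 1329.
W3 ships 53 of its 77, leaving 24.

24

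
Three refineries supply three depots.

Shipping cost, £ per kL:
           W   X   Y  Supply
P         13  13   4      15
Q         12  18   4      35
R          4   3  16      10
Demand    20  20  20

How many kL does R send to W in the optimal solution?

Solving gives:
  P–X: 10 × £13 = £130
  P–Y: 5 × £4 = £20
  Q–W: 20 × £12 = £240
  Q–Y: 15 × £4 = £60
  R–X: 10 × £3 = £30
Total cost = £480.
The route R→W is not used.

0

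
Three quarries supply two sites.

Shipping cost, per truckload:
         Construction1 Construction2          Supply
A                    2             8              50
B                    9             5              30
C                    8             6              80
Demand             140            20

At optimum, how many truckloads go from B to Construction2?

The minimum-cost plan:
  A to Construction1: 50 × 2 = 100
  B to Construction1: 10 × 9 = 90
  B to Construction2: 20 × 5 = 100
  C to Construction1: 80 × 8 = 640
Total cost = 930.
So B→Construction2 carries 20 truckloads.

20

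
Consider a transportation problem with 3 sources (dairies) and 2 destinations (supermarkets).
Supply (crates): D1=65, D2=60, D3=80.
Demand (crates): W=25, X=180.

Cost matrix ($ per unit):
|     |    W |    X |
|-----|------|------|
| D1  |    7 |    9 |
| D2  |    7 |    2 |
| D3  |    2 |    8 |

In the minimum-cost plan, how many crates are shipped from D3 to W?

25

The minimum-cost plan:
  D1 to X: 65 × $9 = $585
  D2 to X: 60 × $2 = $120
  D3 to W: 25 × $2 = $50
  D3 to X: 55 × $8 = $440
Total cost = $1195.
So D3→W carries 25 crates.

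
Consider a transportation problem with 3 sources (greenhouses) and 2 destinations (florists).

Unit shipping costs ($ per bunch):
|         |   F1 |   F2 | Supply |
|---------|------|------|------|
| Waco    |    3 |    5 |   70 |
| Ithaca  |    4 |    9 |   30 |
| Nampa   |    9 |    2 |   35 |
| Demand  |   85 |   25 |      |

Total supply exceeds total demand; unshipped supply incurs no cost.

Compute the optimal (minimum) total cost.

A cheapest plan:
  Waco–F1: 70 × $3 = $210
  Ithaca–F1: 15 × $4 = $60
  Nampa–F2: 25 × $2 = $50
Total = 210 + 60 + 50 = $320.
(Supply check: Waco ships 70; Ithaca ships 15; Nampa ships 25.)

320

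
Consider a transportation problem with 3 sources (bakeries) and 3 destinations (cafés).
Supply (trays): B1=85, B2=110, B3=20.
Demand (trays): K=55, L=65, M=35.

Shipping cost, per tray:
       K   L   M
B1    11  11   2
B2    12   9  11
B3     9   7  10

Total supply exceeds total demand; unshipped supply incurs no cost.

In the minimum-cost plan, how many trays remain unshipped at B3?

Minimum-cost shipments:
  B1–K: 35 × 11 = 385
  B1–M: 35 × 2 = 70
  B2–L: 65 × 9 = 585
  B3–K: 20 × 9 = 180
Total cost = 1220.
B3 ships 20 of its 20, leaving 0.

0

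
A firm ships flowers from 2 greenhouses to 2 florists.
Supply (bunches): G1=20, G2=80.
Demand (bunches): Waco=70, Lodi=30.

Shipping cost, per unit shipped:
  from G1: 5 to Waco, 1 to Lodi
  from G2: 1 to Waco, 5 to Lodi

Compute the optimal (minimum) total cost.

140

One minimum-cost allocation:
  G1 to Lodi: 20 bunches
  G2 to Waco: 70 bunches
  G2 to Lodi: 10 bunches
Total cost = 140.
(Supply check: G1 ships 20; G2 ships 80.)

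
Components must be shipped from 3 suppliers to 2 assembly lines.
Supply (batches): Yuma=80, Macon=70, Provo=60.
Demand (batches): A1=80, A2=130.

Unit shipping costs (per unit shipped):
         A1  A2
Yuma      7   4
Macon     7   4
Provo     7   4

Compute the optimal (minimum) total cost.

An optimal shipping plan:
  Yuma→A1: 80 × 7 = 560
  Macon→A2: 70 × 4 = 280
  Provo→A2: 60 × 4 = 240
Total = 560 + 280 + 240 = 1080.
(Supply check: Yuma ships 80; Macon ships 70; Provo ships 60.)

1080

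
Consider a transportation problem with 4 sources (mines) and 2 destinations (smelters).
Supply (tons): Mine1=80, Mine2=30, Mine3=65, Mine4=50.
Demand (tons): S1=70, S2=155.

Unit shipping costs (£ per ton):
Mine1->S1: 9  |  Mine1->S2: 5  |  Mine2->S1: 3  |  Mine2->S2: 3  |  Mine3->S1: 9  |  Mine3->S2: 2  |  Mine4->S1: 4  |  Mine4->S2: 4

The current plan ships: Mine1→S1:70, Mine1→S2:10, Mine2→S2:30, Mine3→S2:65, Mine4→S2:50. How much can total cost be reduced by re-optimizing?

Current plan cost = 70·9 + 10·5 + 30·3 + 65·2 + 50·4 = £1100.
Optimal plan:
  Mine1 to S2: 80 × £5 = £400
  Mine2 to S1: 30 × £3 = £90
  Mine3 to S2: 65 × £2 = £130
  Mine4 to S1: 40 × £4 = £160
  Mine4 to S2: 10 × £4 = £40
Optimal cost = £820.
Saving = 1100 − 820 = £280.

280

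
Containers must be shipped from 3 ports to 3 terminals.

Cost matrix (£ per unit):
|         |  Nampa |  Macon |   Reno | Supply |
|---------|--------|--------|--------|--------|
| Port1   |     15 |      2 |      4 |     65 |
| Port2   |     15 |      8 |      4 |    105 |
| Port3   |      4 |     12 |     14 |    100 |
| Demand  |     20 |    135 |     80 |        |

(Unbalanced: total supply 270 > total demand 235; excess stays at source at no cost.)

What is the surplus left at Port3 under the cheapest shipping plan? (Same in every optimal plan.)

35

An optimal plan:
  Port1->Macon: 65 × £2 = £130
  Port2->Macon: 25 × £8 = £200
  Port2->Reno: 80 × £4 = £320
  Port3->Nampa: 20 × £4 = £80
  Port3->Macon: 45 × £12 = £540
Total cost = £1270.
Port3 ships 65 of its 100, leaving 35.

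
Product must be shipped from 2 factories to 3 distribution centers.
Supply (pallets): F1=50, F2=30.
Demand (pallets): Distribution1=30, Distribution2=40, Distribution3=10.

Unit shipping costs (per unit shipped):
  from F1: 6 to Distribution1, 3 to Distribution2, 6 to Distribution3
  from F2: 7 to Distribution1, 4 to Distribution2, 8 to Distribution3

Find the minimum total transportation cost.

390

One minimum-cost allocation:
  F1->Distribution1: 30 × 6 = 180
  F1->Distribution2: 10 × 3 = 30
  F1->Distribution3: 10 × 6 = 60
  F2->Distribution2: 30 × 4 = 120
Total = 180 + 30 + 60 + 120 = 390.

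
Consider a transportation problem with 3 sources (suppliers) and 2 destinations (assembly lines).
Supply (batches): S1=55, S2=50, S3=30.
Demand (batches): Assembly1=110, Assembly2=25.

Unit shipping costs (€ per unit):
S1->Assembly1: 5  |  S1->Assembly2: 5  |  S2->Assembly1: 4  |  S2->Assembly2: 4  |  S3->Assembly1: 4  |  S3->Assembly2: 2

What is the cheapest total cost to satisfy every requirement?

545

Optimal allocation:
  S1–Assembly1: 55 × €5 = €275
  S2–Assembly1: 50 × €4 = €200
  S3–Assembly1: 5 × €4 = €20
  S3–Assembly2: 25 × €2 = €50
Total = 275 + 200 + 20 + 50 = €545.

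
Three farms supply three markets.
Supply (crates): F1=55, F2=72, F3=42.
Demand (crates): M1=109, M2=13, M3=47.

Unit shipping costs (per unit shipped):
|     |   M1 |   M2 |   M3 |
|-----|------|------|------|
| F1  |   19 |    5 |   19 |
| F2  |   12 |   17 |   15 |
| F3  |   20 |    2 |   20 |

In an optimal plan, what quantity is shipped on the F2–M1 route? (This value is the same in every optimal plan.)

Solving gives:
  F1->M1: 8 × 19 = 152
  F1->M3: 47 × 19 = 893
  F2->M1: 72 × 12 = 864
  F3->M1: 29 × 20 = 580
  F3->M2: 13 × 2 = 26
Total cost = 2515.
So F2→M1 carries 72 crates.

72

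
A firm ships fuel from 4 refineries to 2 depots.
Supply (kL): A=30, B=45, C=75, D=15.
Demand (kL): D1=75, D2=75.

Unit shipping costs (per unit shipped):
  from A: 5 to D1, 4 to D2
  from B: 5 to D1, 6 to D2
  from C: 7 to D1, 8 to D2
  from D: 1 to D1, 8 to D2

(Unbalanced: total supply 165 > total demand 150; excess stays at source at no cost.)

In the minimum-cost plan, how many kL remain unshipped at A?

Minimum-cost shipments:
  A–D2: 30 × 4 = 120
  B–D2: 45 × 6 = 270
  C–D1: 60 × 7 = 420
  D–D1: 15 × 1 = 15
Total cost = 825.
A ships 30 of its 30, leaving 0.

0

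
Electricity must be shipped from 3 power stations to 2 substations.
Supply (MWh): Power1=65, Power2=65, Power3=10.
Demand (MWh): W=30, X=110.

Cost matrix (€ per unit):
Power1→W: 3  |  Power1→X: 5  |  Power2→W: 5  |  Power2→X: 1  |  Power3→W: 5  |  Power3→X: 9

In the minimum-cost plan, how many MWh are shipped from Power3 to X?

Solving gives:
  Power1→W: 20 × €3 = €60
  Power1→X: 45 × €5 = €225
  Power2→X: 65 × €1 = €65
  Power3→W: 10 × €5 = €50
Total cost = €400.
The route Power3→X is not used.

0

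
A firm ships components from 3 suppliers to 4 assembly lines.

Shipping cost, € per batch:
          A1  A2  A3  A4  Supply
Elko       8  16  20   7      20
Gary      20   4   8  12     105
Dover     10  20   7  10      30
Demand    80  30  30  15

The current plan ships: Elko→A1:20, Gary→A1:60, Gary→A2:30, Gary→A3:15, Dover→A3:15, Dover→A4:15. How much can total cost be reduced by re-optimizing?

255

Current plan cost = 20·8 + 60·20 + 30·4 + 15·8 + 15·7 + 15·10 = €1855.
Optimal plan:
  Elko–A1: 20 batches
  Gary–A1: 30 batches
  Gary–A2: 30 batches
  Gary–A3: 30 batches
  Gary–A4: 15 batches
  Dover–A1: 30 batches
Optimal cost = €1600.
Saving = 1855 − 1600 = €255.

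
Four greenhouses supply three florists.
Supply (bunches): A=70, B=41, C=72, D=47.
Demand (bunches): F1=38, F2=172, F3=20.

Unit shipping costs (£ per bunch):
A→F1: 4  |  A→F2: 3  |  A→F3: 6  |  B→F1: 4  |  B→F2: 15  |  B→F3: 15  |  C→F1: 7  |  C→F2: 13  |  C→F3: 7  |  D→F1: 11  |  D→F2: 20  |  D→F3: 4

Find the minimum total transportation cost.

Optimal allocation:
  A->F2: 70 × £3 = £210
  B->F1: 38 × £4 = £152
  B->F2: 3 × £15 = £45
  C->F2: 72 × £13 = £936
  D->F2: 27 × £20 = £540
  D->F3: 20 × £4 = £80
Total = 210 + 152 + 45 + 936 + 540 + 80 = £1963.
(Supply check: A ships 70; B ships 41; C ships 72; D ships 47.)

1963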